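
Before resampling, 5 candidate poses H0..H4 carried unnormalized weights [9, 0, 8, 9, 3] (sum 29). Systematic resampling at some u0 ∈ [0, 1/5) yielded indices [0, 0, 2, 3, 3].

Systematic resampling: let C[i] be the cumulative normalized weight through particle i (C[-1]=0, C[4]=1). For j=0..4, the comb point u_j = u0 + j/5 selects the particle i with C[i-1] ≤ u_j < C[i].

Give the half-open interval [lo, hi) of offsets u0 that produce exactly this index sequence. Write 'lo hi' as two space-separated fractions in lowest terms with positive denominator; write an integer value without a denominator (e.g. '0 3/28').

0 14/145

C = [9/29, 9/29, 17/29, 26/29, 1]
j=0 picked index 0: u0 ∈ [0, 9/29)
j=1 picked index 0: u0 ∈ [-1/5, 16/145)
j=2 picked index 2: u0 ∈ [-13/145, 27/145)
j=3 picked index 3: u0 ∈ [-2/145, 43/145)
j=4 picked index 3: u0 ∈ [-31/145, 14/145)
intersection: [0, 14/145)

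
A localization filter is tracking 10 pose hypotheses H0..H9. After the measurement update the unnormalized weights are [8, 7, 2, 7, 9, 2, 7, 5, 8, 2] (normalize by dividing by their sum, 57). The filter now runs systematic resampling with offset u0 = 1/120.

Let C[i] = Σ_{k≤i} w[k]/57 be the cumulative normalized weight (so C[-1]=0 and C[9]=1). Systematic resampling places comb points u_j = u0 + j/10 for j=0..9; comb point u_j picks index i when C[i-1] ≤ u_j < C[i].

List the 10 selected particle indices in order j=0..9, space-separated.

0 0 1 3 3 4 5 6 7 8

C = [8/57, 5/19, 17/57, 8/19, 11/19, 35/57, 14/19, 47/57, 55/57, 1]
j=0: u_0=1/120 ∈ [0, 8/57) → index 0
j=1: u_1=13/120 ∈ [0, 8/57) → index 0
j=2: u_2=5/24 ∈ [8/57, 5/19) → index 1
j=3: u_3=37/120 ∈ [17/57, 8/19) → index 3
j=4: u_4=49/120 ∈ [17/57, 8/19) → index 3
j=5: u_5=61/120 ∈ [8/19, 11/19) → index 4
j=6: u_6=73/120 ∈ [11/19, 35/57) → index 5
j=7: u_7=17/24 ∈ [35/57, 14/19) → index 6
j=8: u_8=97/120 ∈ [14/19, 47/57) → index 7
j=9: u_9=109/120 ∈ [47/57, 55/57) → index 8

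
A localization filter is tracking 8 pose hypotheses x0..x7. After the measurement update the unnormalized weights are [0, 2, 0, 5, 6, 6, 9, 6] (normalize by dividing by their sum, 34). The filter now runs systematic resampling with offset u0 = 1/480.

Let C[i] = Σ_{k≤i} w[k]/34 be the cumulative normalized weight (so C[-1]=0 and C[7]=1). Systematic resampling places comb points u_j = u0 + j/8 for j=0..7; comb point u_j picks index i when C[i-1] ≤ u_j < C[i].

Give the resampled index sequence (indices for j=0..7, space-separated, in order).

C = [0, 1/17, 1/17, 7/34, 13/34, 19/34, 14/17, 1]
j=0: u_0=1/480 ∈ [0, 1/17) → index 1
j=1: u_1=61/480 ∈ [1/17, 7/34) → index 3
j=2: u_2=121/480 ∈ [7/34, 13/34) → index 4
j=3: u_3=181/480 ∈ [7/34, 13/34) → index 4
j=4: u_4=241/480 ∈ [13/34, 19/34) → index 5
j=5: u_5=301/480 ∈ [19/34, 14/17) → index 6
j=6: u_6=361/480 ∈ [19/34, 14/17) → index 6
j=7: u_7=421/480 ∈ [14/17, 1) → index 7

1 3 4 4 5 6 6 7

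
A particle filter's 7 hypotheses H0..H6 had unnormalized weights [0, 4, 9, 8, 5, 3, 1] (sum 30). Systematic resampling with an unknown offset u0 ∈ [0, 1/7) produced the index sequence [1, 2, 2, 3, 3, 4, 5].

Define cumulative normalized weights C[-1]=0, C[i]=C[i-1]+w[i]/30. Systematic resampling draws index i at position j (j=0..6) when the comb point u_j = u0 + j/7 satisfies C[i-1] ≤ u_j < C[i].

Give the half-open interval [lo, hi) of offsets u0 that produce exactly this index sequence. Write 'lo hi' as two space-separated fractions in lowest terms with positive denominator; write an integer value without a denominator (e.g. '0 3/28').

1/105 23/210

C = [0, 2/15, 13/30, 7/10, 13/15, 29/30, 1]
j=0 picked index 1: u0 ∈ [0, 2/15)
j=1 picked index 2: u0 ∈ [-1/105, 61/210)
j=2 picked index 2: u0 ∈ [-16/105, 31/210)
j=3 picked index 3: u0 ∈ [1/210, 19/70)
j=4 picked index 3: u0 ∈ [-29/210, 9/70)
j=5 picked index 4: u0 ∈ [-1/70, 16/105)
j=6 picked index 5: u0 ∈ [1/105, 23/210)
intersection: [1/105, 23/210)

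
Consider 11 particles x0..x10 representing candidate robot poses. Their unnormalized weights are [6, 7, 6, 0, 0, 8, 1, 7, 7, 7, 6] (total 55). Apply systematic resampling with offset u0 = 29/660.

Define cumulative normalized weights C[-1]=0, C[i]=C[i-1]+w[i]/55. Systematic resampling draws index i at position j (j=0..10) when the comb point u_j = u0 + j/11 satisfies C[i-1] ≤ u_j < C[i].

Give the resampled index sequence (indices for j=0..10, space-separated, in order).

C = [6/55, 13/55, 19/55, 19/55, 19/55, 27/55, 28/55, 7/11, 42/55, 49/55, 1]
j=0: u_0=29/660 ∈ [0, 6/55) → index 0
j=1: u_1=89/660 ∈ [6/55, 13/55) → index 1
j=2: u_2=149/660 ∈ [6/55, 13/55) → index 1
j=3: u_3=19/60 ∈ [13/55, 19/55) → index 2
j=4: u_4=269/660 ∈ [19/55, 27/55) → index 5
j=5: u_5=329/660 ∈ [27/55, 28/55) → index 6
j=6: u_6=389/660 ∈ [28/55, 7/11) → index 7
j=7: u_7=449/660 ∈ [7/11, 42/55) → index 8
j=8: u_8=509/660 ∈ [42/55, 49/55) → index 9
j=9: u_9=569/660 ∈ [42/55, 49/55) → index 9
j=10: u_10=629/660 ∈ [49/55, 1) → index 10

0 1 1 2 5 6 7 8 9 9 10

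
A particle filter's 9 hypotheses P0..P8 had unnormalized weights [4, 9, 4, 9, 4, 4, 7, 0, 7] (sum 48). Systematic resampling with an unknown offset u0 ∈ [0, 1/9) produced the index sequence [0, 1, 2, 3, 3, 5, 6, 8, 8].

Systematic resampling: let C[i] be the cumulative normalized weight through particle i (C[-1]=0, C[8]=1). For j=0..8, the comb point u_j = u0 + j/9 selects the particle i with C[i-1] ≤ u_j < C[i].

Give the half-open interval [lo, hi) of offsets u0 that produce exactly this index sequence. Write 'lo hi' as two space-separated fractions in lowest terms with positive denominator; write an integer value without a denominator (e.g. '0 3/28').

C = [1/12, 13/48, 17/48, 13/24, 5/8, 17/24, 41/48, 41/48, 1]
j=0 picked index 0: u0 ∈ [0, 1/12)
j=1 picked index 1: u0 ∈ [-1/36, 23/144)
j=2 picked index 2: u0 ∈ [7/144, 19/144)
j=3 picked index 3: u0 ∈ [1/48, 5/24)
j=4 picked index 3: u0 ∈ [-13/144, 7/72)
j=5 picked index 5: u0 ∈ [5/72, 11/72)
j=6 picked index 6: u0 ∈ [1/24, 3/16)
j=7 picked index 8: u0 ∈ [11/144, 2/9)
j=8 picked index 8: u0 ∈ [-5/144, 1/9)
intersection: [11/144, 1/12)

11/144 1/12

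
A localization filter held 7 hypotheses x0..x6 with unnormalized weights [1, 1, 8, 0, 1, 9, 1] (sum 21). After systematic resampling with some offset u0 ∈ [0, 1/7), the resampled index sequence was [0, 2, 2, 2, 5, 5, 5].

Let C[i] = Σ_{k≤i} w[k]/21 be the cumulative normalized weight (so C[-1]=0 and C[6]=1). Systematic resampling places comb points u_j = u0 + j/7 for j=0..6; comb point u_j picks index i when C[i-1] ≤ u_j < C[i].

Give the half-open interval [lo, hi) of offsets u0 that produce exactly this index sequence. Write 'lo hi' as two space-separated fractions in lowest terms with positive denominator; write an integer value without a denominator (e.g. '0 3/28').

C = [1/21, 2/21, 10/21, 10/21, 11/21, 20/21, 1]
j=0 picked index 0: u0 ∈ [0, 1/21)
j=1 picked index 2: u0 ∈ [-1/21, 1/3)
j=2 picked index 2: u0 ∈ [-4/21, 4/21)
j=3 picked index 2: u0 ∈ [-1/3, 1/21)
j=4 picked index 5: u0 ∈ [-1/21, 8/21)
j=5 picked index 5: u0 ∈ [-4/21, 5/21)
j=6 picked index 5: u0 ∈ [-1/3, 2/21)
intersection: [0, 1/21)

0 1/21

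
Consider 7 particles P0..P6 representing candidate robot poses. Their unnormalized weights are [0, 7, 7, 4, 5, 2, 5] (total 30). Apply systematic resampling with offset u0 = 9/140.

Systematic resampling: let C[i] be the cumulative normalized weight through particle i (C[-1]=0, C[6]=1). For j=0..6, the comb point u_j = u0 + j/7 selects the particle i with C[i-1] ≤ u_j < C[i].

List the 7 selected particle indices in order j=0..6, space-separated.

C = [0, 7/30, 7/15, 3/5, 23/30, 5/6, 1]
j=0: u_0=9/140 ∈ [0, 7/30) → index 1
j=1: u_1=29/140 ∈ [0, 7/30) → index 1
j=2: u_2=7/20 ∈ [7/30, 7/15) → index 2
j=3: u_3=69/140 ∈ [7/15, 3/5) → index 3
j=4: u_4=89/140 ∈ [3/5, 23/30) → index 4
j=5: u_5=109/140 ∈ [23/30, 5/6) → index 5
j=6: u_6=129/140 ∈ [5/6, 1) → index 6

1 1 2 3 4 5 6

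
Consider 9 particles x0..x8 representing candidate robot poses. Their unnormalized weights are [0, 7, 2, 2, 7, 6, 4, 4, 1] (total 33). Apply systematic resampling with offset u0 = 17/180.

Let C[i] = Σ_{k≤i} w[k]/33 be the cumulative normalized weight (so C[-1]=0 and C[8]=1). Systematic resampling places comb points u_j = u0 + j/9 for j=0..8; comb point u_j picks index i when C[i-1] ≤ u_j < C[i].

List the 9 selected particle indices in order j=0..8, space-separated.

1 1 3 4 4 5 6 7 8

C = [0, 7/33, 3/11, 1/3, 6/11, 8/11, 28/33, 32/33, 1]
j=0: u_0=17/180 ∈ [0, 7/33) → index 1
j=1: u_1=37/180 ∈ [0, 7/33) → index 1
j=2: u_2=19/60 ∈ [3/11, 1/3) → index 3
j=3: u_3=77/180 ∈ [1/3, 6/11) → index 4
j=4: u_4=97/180 ∈ [1/3, 6/11) → index 4
j=5: u_5=13/20 ∈ [6/11, 8/11) → index 5
j=6: u_6=137/180 ∈ [8/11, 28/33) → index 6
j=7: u_7=157/180 ∈ [28/33, 32/33) → index 7
j=8: u_8=59/60 ∈ [32/33, 1) → index 8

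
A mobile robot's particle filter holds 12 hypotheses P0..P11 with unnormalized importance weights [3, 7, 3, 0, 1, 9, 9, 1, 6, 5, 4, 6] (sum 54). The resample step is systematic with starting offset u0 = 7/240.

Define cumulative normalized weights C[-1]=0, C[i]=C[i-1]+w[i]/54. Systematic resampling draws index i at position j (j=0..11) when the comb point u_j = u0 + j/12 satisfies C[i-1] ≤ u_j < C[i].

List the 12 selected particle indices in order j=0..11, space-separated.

0 1 2 5 5 6 6 8 8 9 10 11

C = [1/18, 5/27, 13/54, 13/54, 7/27, 23/54, 16/27, 11/18, 13/18, 22/27, 8/9, 1]
j=0: u_0=7/240 ∈ [0, 1/18) → index 0
j=1: u_1=9/80 ∈ [1/18, 5/27) → index 1
j=2: u_2=47/240 ∈ [5/27, 13/54) → index 2
j=3: u_3=67/240 ∈ [7/27, 23/54) → index 5
j=4: u_4=29/80 ∈ [7/27, 23/54) → index 5
j=5: u_5=107/240 ∈ [23/54, 16/27) → index 6
j=6: u_6=127/240 ∈ [23/54, 16/27) → index 6
j=7: u_7=49/80 ∈ [11/18, 13/18) → index 8
j=8: u_8=167/240 ∈ [11/18, 13/18) → index 8
j=9: u_9=187/240 ∈ [13/18, 22/27) → index 9
j=10: u_10=69/80 ∈ [22/27, 8/9) → index 10
j=11: u_11=227/240 ∈ [8/9, 1) → index 11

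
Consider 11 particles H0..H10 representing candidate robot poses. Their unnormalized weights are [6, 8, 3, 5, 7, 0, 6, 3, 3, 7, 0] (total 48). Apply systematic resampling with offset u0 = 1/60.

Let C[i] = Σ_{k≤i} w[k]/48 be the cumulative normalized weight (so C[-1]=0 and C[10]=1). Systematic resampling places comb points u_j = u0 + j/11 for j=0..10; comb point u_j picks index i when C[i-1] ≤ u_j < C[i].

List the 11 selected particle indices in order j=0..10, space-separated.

0 0 1 1 3 4 4 6 7 8 9

C = [1/8, 7/24, 17/48, 11/24, 29/48, 29/48, 35/48, 19/24, 41/48, 1, 1]
j=0: u_0=1/60 ∈ [0, 1/8) → index 0
j=1: u_1=71/660 ∈ [0, 1/8) → index 0
j=2: u_2=131/660 ∈ [1/8, 7/24) → index 1
j=3: u_3=191/660 ∈ [1/8, 7/24) → index 1
j=4: u_4=251/660 ∈ [17/48, 11/24) → index 3
j=5: u_5=311/660 ∈ [11/24, 29/48) → index 4
j=6: u_6=371/660 ∈ [11/24, 29/48) → index 4
j=7: u_7=431/660 ∈ [29/48, 35/48) → index 6
j=8: u_8=491/660 ∈ [35/48, 19/24) → index 7
j=9: u_9=551/660 ∈ [19/24, 41/48) → index 8
j=10: u_10=611/660 ∈ [41/48, 1) → index 9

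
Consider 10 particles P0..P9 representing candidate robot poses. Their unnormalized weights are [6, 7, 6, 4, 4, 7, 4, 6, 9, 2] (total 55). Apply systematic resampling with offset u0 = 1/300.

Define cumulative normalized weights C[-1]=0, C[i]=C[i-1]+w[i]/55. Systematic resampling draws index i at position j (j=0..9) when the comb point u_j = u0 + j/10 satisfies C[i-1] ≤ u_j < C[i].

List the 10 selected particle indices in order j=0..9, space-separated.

0 0 1 2 3 5 5 7 8 8

C = [6/55, 13/55, 19/55, 23/55, 27/55, 34/55, 38/55, 4/5, 53/55, 1]
j=0: u_0=1/300 ∈ [0, 6/55) → index 0
j=1: u_1=31/300 ∈ [0, 6/55) → index 0
j=2: u_2=61/300 ∈ [6/55, 13/55) → index 1
j=3: u_3=91/300 ∈ [13/55, 19/55) → index 2
j=4: u_4=121/300 ∈ [19/55, 23/55) → index 3
j=5: u_5=151/300 ∈ [27/55, 34/55) → index 5
j=6: u_6=181/300 ∈ [27/55, 34/55) → index 5
j=7: u_7=211/300 ∈ [38/55, 4/5) → index 7
j=8: u_8=241/300 ∈ [4/5, 53/55) → index 8
j=9: u_9=271/300 ∈ [4/5, 53/55) → index 8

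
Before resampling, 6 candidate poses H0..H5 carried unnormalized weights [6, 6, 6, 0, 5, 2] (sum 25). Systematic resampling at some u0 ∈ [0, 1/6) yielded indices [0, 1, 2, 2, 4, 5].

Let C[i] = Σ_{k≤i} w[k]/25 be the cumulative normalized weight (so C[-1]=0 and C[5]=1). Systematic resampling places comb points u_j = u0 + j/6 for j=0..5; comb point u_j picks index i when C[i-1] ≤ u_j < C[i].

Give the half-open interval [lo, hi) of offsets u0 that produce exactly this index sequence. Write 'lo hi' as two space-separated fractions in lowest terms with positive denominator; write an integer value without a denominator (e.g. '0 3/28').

C = [6/25, 12/25, 18/25, 18/25, 23/25, 1]
j=0 picked index 0: u0 ∈ [0, 6/25)
j=1 picked index 1: u0 ∈ [11/150, 47/150)
j=2 picked index 2: u0 ∈ [11/75, 29/75)
j=3 picked index 2: u0 ∈ [-1/50, 11/50)
j=4 picked index 4: u0 ∈ [4/75, 19/75)
j=5 picked index 5: u0 ∈ [13/150, 1/6)
intersection: [11/75, 1/6)

11/75 1/6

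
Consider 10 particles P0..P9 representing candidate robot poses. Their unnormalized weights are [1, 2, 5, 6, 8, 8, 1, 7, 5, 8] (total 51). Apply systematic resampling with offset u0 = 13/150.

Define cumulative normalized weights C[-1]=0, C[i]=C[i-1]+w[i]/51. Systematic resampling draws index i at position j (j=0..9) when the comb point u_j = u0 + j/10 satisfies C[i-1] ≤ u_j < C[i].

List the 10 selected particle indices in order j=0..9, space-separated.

2 3 4 4 5 5 7 8 9 9

C = [1/51, 1/17, 8/51, 14/51, 22/51, 10/17, 31/51, 38/51, 43/51, 1]
j=0: u_0=13/150 ∈ [1/17, 8/51) → index 2
j=1: u_1=14/75 ∈ [8/51, 14/51) → index 3
j=2: u_2=43/150 ∈ [14/51, 22/51) → index 4
j=3: u_3=29/75 ∈ [14/51, 22/51) → index 4
j=4: u_4=73/150 ∈ [22/51, 10/17) → index 5
j=5: u_5=44/75 ∈ [22/51, 10/17) → index 5
j=6: u_6=103/150 ∈ [31/51, 38/51) → index 7
j=7: u_7=59/75 ∈ [38/51, 43/51) → index 8
j=8: u_8=133/150 ∈ [43/51, 1) → index 9
j=9: u_9=74/75 ∈ [43/51, 1) → index 9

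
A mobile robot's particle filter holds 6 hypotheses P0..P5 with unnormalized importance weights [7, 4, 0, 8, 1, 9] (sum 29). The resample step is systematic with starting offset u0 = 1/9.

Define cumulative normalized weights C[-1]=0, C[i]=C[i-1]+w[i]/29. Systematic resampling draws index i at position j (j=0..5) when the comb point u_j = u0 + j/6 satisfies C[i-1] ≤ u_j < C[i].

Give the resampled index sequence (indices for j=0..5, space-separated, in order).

C = [7/29, 11/29, 11/29, 19/29, 20/29, 1]
j=0: u_0=1/9 ∈ [0, 7/29) → index 0
j=1: u_1=5/18 ∈ [7/29, 11/29) → index 1
j=2: u_2=4/9 ∈ [11/29, 19/29) → index 3
j=3: u_3=11/18 ∈ [11/29, 19/29) → index 3
j=4: u_4=7/9 ∈ [20/29, 1) → index 5
j=5: u_5=17/18 ∈ [20/29, 1) → index 5

0 1 3 3 5 5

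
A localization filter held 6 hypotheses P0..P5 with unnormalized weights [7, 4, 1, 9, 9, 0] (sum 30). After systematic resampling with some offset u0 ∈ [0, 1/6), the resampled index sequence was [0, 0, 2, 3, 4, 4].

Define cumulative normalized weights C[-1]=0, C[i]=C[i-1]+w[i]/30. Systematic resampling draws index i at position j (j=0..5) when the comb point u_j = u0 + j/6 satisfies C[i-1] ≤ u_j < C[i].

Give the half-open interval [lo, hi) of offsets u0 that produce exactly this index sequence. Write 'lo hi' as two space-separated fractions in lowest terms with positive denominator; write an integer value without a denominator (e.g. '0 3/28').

C = [7/30, 11/30, 2/5, 7/10, 1, 1]
j=0 picked index 0: u0 ∈ [0, 7/30)
j=1 picked index 0: u0 ∈ [-1/6, 1/15)
j=2 picked index 2: u0 ∈ [1/30, 1/15)
j=3 picked index 3: u0 ∈ [-1/10, 1/5)
j=4 picked index 4: u0 ∈ [1/30, 1/3)
j=5 picked index 4: u0 ∈ [-2/15, 1/6)
intersection: [1/30, 1/15)

1/30 1/15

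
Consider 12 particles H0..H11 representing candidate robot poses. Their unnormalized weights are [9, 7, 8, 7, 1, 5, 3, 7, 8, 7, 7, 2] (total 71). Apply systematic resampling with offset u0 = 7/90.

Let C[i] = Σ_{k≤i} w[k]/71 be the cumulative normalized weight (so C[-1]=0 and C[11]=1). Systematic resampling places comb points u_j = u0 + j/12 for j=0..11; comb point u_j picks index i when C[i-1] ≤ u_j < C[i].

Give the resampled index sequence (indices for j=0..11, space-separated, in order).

0 1 2 2 3 5 7 7 8 9 10 11

C = [9/71, 16/71, 24/71, 31/71, 32/71, 37/71, 40/71, 47/71, 55/71, 62/71, 69/71, 1]
j=0: u_0=7/90 ∈ [0, 9/71) → index 0
j=1: u_1=29/180 ∈ [9/71, 16/71) → index 1
j=2: u_2=11/45 ∈ [16/71, 24/71) → index 2
j=3: u_3=59/180 ∈ [16/71, 24/71) → index 2
j=4: u_4=37/90 ∈ [24/71, 31/71) → index 3
j=5: u_5=89/180 ∈ [32/71, 37/71) → index 5
j=6: u_6=26/45 ∈ [40/71, 47/71) → index 7
j=7: u_7=119/180 ∈ [40/71, 47/71) → index 7
j=8: u_8=67/90 ∈ [47/71, 55/71) → index 8
j=9: u_9=149/180 ∈ [55/71, 62/71) → index 9
j=10: u_10=41/45 ∈ [62/71, 69/71) → index 10
j=11: u_11=179/180 ∈ [69/71, 1) → index 11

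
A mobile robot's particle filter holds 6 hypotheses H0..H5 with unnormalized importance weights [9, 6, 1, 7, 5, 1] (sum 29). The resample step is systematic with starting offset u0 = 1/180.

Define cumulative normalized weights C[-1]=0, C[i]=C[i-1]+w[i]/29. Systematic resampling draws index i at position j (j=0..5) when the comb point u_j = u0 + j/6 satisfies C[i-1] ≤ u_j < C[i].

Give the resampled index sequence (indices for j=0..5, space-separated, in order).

0 0 1 1 3 4

C = [9/29, 15/29, 16/29, 23/29, 28/29, 1]
j=0: u_0=1/180 ∈ [0, 9/29) → index 0
j=1: u_1=31/180 ∈ [0, 9/29) → index 0
j=2: u_2=61/180 ∈ [9/29, 15/29) → index 1
j=3: u_3=91/180 ∈ [9/29, 15/29) → index 1
j=4: u_4=121/180 ∈ [16/29, 23/29) → index 3
j=5: u_5=151/180 ∈ [23/29, 28/29) → index 4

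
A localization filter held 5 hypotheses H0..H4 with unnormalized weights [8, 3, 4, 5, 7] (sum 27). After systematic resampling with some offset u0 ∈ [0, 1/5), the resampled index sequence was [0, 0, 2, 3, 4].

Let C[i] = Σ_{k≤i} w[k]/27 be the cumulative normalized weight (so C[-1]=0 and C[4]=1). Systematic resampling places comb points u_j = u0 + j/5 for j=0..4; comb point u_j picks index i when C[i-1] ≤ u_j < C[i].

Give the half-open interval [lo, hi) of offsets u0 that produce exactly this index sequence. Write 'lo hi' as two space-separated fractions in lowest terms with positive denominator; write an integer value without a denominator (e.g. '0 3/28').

1/135 13/135

C = [8/27, 11/27, 5/9, 20/27, 1]
j=0 picked index 0: u0 ∈ [0, 8/27)
j=1 picked index 0: u0 ∈ [-1/5, 13/135)
j=2 picked index 2: u0 ∈ [1/135, 7/45)
j=3 picked index 3: u0 ∈ [-2/45, 19/135)
j=4 picked index 4: u0 ∈ [-8/135, 1/5)
intersection: [1/135, 13/135)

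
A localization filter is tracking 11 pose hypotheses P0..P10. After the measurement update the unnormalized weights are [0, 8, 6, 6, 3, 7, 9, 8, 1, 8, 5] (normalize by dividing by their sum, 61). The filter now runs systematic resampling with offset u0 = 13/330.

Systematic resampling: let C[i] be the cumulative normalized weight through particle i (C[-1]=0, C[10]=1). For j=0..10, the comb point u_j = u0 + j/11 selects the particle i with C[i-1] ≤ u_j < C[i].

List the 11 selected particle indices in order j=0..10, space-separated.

C = [0, 8/61, 14/61, 20/61, 23/61, 30/61, 39/61, 47/61, 48/61, 56/61, 1]
j=0: u_0=13/330 ∈ [0, 8/61) → index 1
j=1: u_1=43/330 ∈ [0, 8/61) → index 1
j=2: u_2=73/330 ∈ [8/61, 14/61) → index 2
j=3: u_3=103/330 ∈ [14/61, 20/61) → index 3
j=4: u_4=133/330 ∈ [23/61, 30/61) → index 5
j=5: u_5=163/330 ∈ [30/61, 39/61) → index 6
j=6: u_6=193/330 ∈ [30/61, 39/61) → index 6
j=7: u_7=223/330 ∈ [39/61, 47/61) → index 7
j=8: u_8=23/30 ∈ [39/61, 47/61) → index 7
j=9: u_9=283/330 ∈ [48/61, 56/61) → index 9
j=10: u_10=313/330 ∈ [56/61, 1) → index 10

1 1 2 3 5 6 6 7 7 9 10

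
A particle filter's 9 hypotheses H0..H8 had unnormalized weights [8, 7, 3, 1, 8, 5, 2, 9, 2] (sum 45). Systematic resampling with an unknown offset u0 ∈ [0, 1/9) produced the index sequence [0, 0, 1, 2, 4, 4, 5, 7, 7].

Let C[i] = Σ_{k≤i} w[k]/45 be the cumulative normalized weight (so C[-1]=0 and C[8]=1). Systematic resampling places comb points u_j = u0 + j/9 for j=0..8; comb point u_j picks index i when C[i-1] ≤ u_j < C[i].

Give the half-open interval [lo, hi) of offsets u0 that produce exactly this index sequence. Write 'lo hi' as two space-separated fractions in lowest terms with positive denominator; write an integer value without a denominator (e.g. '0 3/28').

0 2/45

C = [8/45, 1/3, 2/5, 19/45, 3/5, 32/45, 34/45, 43/45, 1]
j=0 picked index 0: u0 ∈ [0, 8/45)
j=1 picked index 0: u0 ∈ [-1/9, 1/15)
j=2 picked index 1: u0 ∈ [-2/45, 1/9)
j=3 picked index 2: u0 ∈ [0, 1/15)
j=4 picked index 4: u0 ∈ [-1/45, 7/45)
j=5 picked index 4: u0 ∈ [-2/15, 2/45)
j=6 picked index 5: u0 ∈ [-1/15, 2/45)
j=7 picked index 7: u0 ∈ [-1/45, 8/45)
j=8 picked index 7: u0 ∈ [-2/15, 1/15)
intersection: [0, 2/45)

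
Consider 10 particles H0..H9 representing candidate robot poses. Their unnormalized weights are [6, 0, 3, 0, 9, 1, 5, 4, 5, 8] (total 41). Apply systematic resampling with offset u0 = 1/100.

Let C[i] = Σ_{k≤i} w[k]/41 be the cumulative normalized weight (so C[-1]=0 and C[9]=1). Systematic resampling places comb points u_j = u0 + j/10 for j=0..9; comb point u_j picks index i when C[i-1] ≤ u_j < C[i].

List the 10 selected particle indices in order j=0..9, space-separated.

0 0 2 4 4 6 7 8 9 9

C = [6/41, 6/41, 9/41, 9/41, 18/41, 19/41, 24/41, 28/41, 33/41, 1]
j=0: u_0=1/100 ∈ [0, 6/41) → index 0
j=1: u_1=11/100 ∈ [0, 6/41) → index 0
j=2: u_2=21/100 ∈ [6/41, 9/41) → index 2
j=3: u_3=31/100 ∈ [9/41, 18/41) → index 4
j=4: u_4=41/100 ∈ [9/41, 18/41) → index 4
j=5: u_5=51/100 ∈ [19/41, 24/41) → index 6
j=6: u_6=61/100 ∈ [24/41, 28/41) → index 7
j=7: u_7=71/100 ∈ [28/41, 33/41) → index 8
j=8: u_8=81/100 ∈ [33/41, 1) → index 9
j=9: u_9=91/100 ∈ [33/41, 1) → index 9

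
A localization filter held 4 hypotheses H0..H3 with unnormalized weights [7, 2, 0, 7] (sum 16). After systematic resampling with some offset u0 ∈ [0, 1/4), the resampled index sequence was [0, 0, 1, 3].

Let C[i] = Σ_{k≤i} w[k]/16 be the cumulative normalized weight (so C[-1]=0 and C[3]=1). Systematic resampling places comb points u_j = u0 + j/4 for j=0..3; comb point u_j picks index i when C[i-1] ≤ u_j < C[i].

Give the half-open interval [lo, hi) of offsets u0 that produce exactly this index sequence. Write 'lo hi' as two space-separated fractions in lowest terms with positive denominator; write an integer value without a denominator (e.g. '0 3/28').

0 1/16

C = [7/16, 9/16, 9/16, 1]
j=0 picked index 0: u0 ∈ [0, 7/16)
j=1 picked index 0: u0 ∈ [-1/4, 3/16)
j=2 picked index 1: u0 ∈ [-1/16, 1/16)
j=3 picked index 3: u0 ∈ [-3/16, 1/4)
intersection: [0, 1/16)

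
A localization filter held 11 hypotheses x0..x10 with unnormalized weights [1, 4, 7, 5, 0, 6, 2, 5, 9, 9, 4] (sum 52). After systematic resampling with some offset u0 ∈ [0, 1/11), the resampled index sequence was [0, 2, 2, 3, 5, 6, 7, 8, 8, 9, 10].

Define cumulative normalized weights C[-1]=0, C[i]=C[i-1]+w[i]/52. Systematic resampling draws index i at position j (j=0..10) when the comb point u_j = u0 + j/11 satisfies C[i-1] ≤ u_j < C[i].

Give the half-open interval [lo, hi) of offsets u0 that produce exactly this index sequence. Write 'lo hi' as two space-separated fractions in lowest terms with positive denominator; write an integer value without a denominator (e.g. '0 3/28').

C = [1/52, 5/52, 3/13, 17/52, 17/52, 23/52, 25/52, 15/26, 3/4, 12/13, 1]
j=0 picked index 0: u0 ∈ [0, 1/52)
j=1 picked index 2: u0 ∈ [3/572, 20/143)
j=2 picked index 2: u0 ∈ [-49/572, 7/143)
j=3 picked index 3: u0 ∈ [-6/143, 31/572)
j=4 picked index 5: u0 ∈ [-21/572, 45/572)
j=5 picked index 6: u0 ∈ [-7/572, 15/572)
j=6 picked index 7: u0 ∈ [-37/572, 9/286)
j=7 picked index 8: u0 ∈ [-17/286, 5/44)
j=8 picked index 8: u0 ∈ [-43/286, 1/44)
j=9 picked index 9: u0 ∈ [-3/44, 15/143)
j=10 picked index 10: u0 ∈ [2/143, 1/11)
intersection: [2/143, 1/52)

2/143 1/52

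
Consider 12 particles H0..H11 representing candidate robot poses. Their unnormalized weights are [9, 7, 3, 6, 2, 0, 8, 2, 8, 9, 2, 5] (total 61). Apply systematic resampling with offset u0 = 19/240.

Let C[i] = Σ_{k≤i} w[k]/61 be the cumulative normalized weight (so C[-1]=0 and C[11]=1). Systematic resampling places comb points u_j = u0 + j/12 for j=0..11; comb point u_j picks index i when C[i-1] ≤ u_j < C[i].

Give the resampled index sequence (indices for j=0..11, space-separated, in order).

C = [9/61, 16/61, 19/61, 25/61, 27/61, 27/61, 35/61, 37/61, 45/61, 54/61, 56/61, 1]
j=0: u_0=19/240 ∈ [0, 9/61) → index 0
j=1: u_1=13/80 ∈ [9/61, 16/61) → index 1
j=2: u_2=59/240 ∈ [9/61, 16/61) → index 1
j=3: u_3=79/240 ∈ [19/61, 25/61) → index 3
j=4: u_4=33/80 ∈ [25/61, 27/61) → index 4
j=5: u_5=119/240 ∈ [27/61, 35/61) → index 6
j=6: u_6=139/240 ∈ [35/61, 37/61) → index 7
j=7: u_7=53/80 ∈ [37/61, 45/61) → index 8
j=8: u_8=179/240 ∈ [45/61, 54/61) → index 9
j=9: u_9=199/240 ∈ [45/61, 54/61) → index 9
j=10: u_10=73/80 ∈ [54/61, 56/61) → index 10
j=11: u_11=239/240 ∈ [56/61, 1) → index 11

0 1 1 3 4 6 7 8 9 9 10 11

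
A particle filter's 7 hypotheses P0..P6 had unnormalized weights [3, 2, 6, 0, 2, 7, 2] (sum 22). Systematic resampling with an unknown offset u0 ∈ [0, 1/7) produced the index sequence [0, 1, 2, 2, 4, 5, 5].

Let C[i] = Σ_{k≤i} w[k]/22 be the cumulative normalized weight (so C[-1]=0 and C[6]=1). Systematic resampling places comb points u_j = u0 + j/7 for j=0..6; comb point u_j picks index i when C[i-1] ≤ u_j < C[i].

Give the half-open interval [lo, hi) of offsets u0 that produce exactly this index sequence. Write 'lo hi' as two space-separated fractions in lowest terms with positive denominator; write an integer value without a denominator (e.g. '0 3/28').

0 3/154

C = [3/22, 5/22, 1/2, 1/2, 13/22, 10/11, 1]
j=0 picked index 0: u0 ∈ [0, 3/22)
j=1 picked index 1: u0 ∈ [-1/154, 13/154)
j=2 picked index 2: u0 ∈ [-9/154, 3/14)
j=3 picked index 2: u0 ∈ [-31/154, 1/14)
j=4 picked index 4: u0 ∈ [-1/14, 3/154)
j=5 picked index 5: u0 ∈ [-19/154, 15/77)
j=6 picked index 5: u0 ∈ [-41/154, 4/77)
intersection: [0, 3/154)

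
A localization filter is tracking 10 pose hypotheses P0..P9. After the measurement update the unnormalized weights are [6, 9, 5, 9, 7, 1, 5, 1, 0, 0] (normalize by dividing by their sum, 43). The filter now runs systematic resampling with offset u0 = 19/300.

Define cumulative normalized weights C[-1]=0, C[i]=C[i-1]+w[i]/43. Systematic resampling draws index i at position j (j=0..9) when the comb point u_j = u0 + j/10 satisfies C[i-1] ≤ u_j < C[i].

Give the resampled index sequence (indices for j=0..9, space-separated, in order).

C = [6/43, 15/43, 20/43, 29/43, 36/43, 37/43, 42/43, 1, 1, 1]
j=0: u_0=19/300 ∈ [0, 6/43) → index 0
j=1: u_1=49/300 ∈ [6/43, 15/43) → index 1
j=2: u_2=79/300 ∈ [6/43, 15/43) → index 1
j=3: u_3=109/300 ∈ [15/43, 20/43) → index 2
j=4: u_4=139/300 ∈ [15/43, 20/43) → index 2
j=5: u_5=169/300 ∈ [20/43, 29/43) → index 3
j=6: u_6=199/300 ∈ [20/43, 29/43) → index 3
j=7: u_7=229/300 ∈ [29/43, 36/43) → index 4
j=8: u_8=259/300 ∈ [37/43, 42/43) → index 6
j=9: u_9=289/300 ∈ [37/43, 42/43) → index 6

0 1 1 2 2 3 3 4 6 6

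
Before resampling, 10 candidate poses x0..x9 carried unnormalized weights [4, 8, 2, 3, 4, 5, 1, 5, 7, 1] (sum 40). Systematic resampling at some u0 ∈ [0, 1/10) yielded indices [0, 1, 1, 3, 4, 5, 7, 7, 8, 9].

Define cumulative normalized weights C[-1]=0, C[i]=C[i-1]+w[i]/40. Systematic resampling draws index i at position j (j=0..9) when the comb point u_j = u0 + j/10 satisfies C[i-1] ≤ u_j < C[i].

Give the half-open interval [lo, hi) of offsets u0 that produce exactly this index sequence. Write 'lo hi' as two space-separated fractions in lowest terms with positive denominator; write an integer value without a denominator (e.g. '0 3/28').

C = [1/10, 3/10, 7/20, 17/40, 21/40, 13/20, 27/40, 4/5, 39/40, 1]
j=0 picked index 0: u0 ∈ [0, 1/10)
j=1 picked index 1: u0 ∈ [0, 1/5)
j=2 picked index 1: u0 ∈ [-1/10, 1/10)
j=3 picked index 3: u0 ∈ [1/20, 1/8)
j=4 picked index 4: u0 ∈ [1/40, 1/8)
j=5 picked index 5: u0 ∈ [1/40, 3/20)
j=6 picked index 7: u0 ∈ [3/40, 1/5)
j=7 picked index 7: u0 ∈ [-1/40, 1/10)
j=8 picked index 8: u0 ∈ [0, 7/40)
j=9 picked index 9: u0 ∈ [3/40, 1/10)
intersection: [3/40, 1/10)

3/40 1/10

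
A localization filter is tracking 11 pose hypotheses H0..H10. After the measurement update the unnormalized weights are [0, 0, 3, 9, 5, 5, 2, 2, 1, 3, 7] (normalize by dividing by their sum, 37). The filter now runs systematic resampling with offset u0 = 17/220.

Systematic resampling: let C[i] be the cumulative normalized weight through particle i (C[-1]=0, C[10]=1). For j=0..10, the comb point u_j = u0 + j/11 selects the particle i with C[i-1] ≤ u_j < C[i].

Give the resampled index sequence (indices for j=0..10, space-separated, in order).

C = [0, 0, 3/37, 12/37, 17/37, 22/37, 24/37, 26/37, 27/37, 30/37, 1]
j=0: u_0=17/220 ∈ [0, 3/37) → index 2
j=1: u_1=37/220 ∈ [3/37, 12/37) → index 3
j=2: u_2=57/220 ∈ [3/37, 12/37) → index 3
j=3: u_3=7/20 ∈ [12/37, 17/37) → index 4
j=4: u_4=97/220 ∈ [12/37, 17/37) → index 4
j=5: u_5=117/220 ∈ [17/37, 22/37) → index 5
j=6: u_6=137/220 ∈ [22/37, 24/37) → index 6
j=7: u_7=157/220 ∈ [26/37, 27/37) → index 8
j=8: u_8=177/220 ∈ [27/37, 30/37) → index 9
j=9: u_9=197/220 ∈ [30/37, 1) → index 10
j=10: u_10=217/220 ∈ [30/37, 1) → index 10

2 3 3 4 4 5 6 8 9 10 10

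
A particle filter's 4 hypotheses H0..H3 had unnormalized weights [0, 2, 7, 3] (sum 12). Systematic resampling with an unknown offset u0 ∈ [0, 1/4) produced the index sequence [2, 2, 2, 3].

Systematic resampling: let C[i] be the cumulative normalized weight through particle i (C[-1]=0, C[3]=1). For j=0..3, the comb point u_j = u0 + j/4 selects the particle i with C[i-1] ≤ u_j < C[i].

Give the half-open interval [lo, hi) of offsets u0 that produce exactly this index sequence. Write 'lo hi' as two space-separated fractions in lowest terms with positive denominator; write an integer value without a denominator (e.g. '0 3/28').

C = [0, 1/6, 3/4, 1]
j=0 picked index 2: u0 ∈ [1/6, 3/4)
j=1 picked index 2: u0 ∈ [-1/12, 1/2)
j=2 picked index 2: u0 ∈ [-1/3, 1/4)
j=3 picked index 3: u0 ∈ [0, 1/4)
intersection: [1/6, 1/4)

1/6 1/4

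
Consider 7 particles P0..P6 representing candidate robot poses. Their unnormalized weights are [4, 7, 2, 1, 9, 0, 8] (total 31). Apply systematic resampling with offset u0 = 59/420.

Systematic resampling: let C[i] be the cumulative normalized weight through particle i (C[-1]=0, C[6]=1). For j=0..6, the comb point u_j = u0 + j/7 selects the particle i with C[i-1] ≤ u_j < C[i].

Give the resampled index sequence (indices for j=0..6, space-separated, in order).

1 1 3 4 4 6 6

C = [4/31, 11/31, 13/31, 14/31, 23/31, 23/31, 1]
j=0: u_0=59/420 ∈ [4/31, 11/31) → index 1
j=1: u_1=17/60 ∈ [4/31, 11/31) → index 1
j=2: u_2=179/420 ∈ [13/31, 14/31) → index 3
j=3: u_3=239/420 ∈ [14/31, 23/31) → index 4
j=4: u_4=299/420 ∈ [14/31, 23/31) → index 4
j=5: u_5=359/420 ∈ [23/31, 1) → index 6
j=6: u_6=419/420 ∈ [23/31, 1) → index 6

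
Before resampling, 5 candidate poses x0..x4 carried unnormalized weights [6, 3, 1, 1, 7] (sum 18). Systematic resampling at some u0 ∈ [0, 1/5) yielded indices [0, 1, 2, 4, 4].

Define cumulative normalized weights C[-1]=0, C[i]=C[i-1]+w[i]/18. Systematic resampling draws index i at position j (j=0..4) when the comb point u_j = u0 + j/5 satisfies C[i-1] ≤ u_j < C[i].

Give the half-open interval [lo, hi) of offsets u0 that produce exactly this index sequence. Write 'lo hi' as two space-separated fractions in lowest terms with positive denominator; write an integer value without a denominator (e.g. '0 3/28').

2/15 7/45

C = [1/3, 1/2, 5/9, 11/18, 1]
j=0 picked index 0: u0 ∈ [0, 1/3)
j=1 picked index 1: u0 ∈ [2/15, 3/10)
j=2 picked index 2: u0 ∈ [1/10, 7/45)
j=3 picked index 4: u0 ∈ [1/90, 2/5)
j=4 picked index 4: u0 ∈ [-17/90, 1/5)
intersection: [2/15, 7/45)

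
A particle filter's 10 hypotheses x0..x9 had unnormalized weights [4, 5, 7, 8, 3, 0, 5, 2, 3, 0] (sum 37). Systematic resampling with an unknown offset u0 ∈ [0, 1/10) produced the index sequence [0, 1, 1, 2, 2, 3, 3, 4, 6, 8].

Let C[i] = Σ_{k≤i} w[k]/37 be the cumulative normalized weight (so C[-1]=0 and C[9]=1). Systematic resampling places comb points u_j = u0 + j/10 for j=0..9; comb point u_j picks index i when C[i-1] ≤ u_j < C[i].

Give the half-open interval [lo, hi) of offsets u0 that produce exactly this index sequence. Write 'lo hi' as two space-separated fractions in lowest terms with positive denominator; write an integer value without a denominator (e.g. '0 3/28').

C = [4/37, 9/37, 16/37, 24/37, 27/37, 27/37, 32/37, 34/37, 1, 1]
j=0 picked index 0: u0 ∈ [0, 4/37)
j=1 picked index 1: u0 ∈ [3/370, 53/370)
j=2 picked index 1: u0 ∈ [-17/185, 8/185)
j=3 picked index 2: u0 ∈ [-21/370, 49/370)
j=4 picked index 2: u0 ∈ [-29/185, 6/185)
j=5 picked index 3: u0 ∈ [-5/74, 11/74)
j=6 picked index 3: u0 ∈ [-31/185, 9/185)
j=7 picked index 4: u0 ∈ [-19/370, 11/370)
j=8 picked index 6: u0 ∈ [-13/185, 12/185)
j=9 picked index 8: u0 ∈ [7/370, 1/10)
intersection: [7/370, 11/370)

7/370 11/370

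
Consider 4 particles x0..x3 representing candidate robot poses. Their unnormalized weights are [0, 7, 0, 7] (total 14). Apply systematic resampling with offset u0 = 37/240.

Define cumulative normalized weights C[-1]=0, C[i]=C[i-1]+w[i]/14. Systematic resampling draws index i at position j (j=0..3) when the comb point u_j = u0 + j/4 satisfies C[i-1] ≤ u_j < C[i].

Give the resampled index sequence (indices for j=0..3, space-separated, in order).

1 1 3 3

C = [0, 1/2, 1/2, 1]
j=0: u_0=37/240 ∈ [0, 1/2) → index 1
j=1: u_1=97/240 ∈ [0, 1/2) → index 1
j=2: u_2=157/240 ∈ [1/2, 1) → index 3
j=3: u_3=217/240 ∈ [1/2, 1) → index 3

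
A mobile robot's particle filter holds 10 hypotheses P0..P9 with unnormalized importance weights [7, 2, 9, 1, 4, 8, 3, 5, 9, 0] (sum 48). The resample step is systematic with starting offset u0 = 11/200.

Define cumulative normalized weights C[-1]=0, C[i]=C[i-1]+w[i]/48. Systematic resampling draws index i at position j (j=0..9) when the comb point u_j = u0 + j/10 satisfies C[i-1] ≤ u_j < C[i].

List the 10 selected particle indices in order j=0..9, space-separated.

C = [7/48, 3/16, 3/8, 19/48, 23/48, 31/48, 17/24, 13/16, 1, 1]
j=0: u_0=11/200 ∈ [0, 7/48) → index 0
j=1: u_1=31/200 ∈ [7/48, 3/16) → index 1
j=2: u_2=51/200 ∈ [3/16, 3/8) → index 2
j=3: u_3=71/200 ∈ [3/16, 3/8) → index 2
j=4: u_4=91/200 ∈ [19/48, 23/48) → index 4
j=5: u_5=111/200 ∈ [23/48, 31/48) → index 5
j=6: u_6=131/200 ∈ [31/48, 17/24) → index 6
j=7: u_7=151/200 ∈ [17/24, 13/16) → index 7
j=8: u_8=171/200 ∈ [13/16, 1) → index 8
j=9: u_9=191/200 ∈ [13/16, 1) → index 8

0 1 2 2 4 5 6 7 8 8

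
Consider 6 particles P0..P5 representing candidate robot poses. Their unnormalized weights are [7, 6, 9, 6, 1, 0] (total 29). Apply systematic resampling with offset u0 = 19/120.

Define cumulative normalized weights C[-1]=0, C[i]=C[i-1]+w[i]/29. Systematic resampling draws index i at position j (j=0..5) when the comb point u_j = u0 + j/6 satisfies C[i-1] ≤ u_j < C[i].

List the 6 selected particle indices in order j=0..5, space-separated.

C = [7/29, 13/29, 22/29, 28/29, 1, 1]
j=0: u_0=19/120 ∈ [0, 7/29) → index 0
j=1: u_1=13/40 ∈ [7/29, 13/29) → index 1
j=2: u_2=59/120 ∈ [13/29, 22/29) → index 2
j=3: u_3=79/120 ∈ [13/29, 22/29) → index 2
j=4: u_4=33/40 ∈ [22/29, 28/29) → index 3
j=5: u_5=119/120 ∈ [28/29, 1) → index 4

0 1 2 2 3 4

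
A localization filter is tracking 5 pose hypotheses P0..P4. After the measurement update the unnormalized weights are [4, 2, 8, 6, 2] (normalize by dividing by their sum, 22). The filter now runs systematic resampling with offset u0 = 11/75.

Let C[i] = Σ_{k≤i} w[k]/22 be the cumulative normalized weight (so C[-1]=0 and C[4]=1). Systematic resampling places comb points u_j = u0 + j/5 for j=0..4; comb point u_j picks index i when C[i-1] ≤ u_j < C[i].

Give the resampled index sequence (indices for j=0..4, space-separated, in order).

C = [2/11, 3/11, 7/11, 10/11, 1]
j=0: u_0=11/75 ∈ [0, 2/11) → index 0
j=1: u_1=26/75 ∈ [3/11, 7/11) → index 2
j=2: u_2=41/75 ∈ [3/11, 7/11) → index 2
j=3: u_3=56/75 ∈ [7/11, 10/11) → index 3
j=4: u_4=71/75 ∈ [10/11, 1) → index 4

0 2 2 3 4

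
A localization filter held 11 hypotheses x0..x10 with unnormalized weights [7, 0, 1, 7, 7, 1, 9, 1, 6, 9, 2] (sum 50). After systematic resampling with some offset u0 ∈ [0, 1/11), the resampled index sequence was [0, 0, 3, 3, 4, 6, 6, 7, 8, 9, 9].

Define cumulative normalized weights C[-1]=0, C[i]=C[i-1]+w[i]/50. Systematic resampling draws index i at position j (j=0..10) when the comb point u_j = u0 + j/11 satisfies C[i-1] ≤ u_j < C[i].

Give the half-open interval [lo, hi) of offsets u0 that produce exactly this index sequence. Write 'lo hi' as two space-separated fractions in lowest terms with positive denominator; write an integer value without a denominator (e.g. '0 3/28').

C = [7/50, 7/50, 4/25, 3/10, 11/25, 23/50, 16/25, 33/50, 39/50, 24/25, 1]
j=0 picked index 0: u0 ∈ [0, 7/50)
j=1 picked index 0: u0 ∈ [-1/11, 27/550)
j=2 picked index 3: u0 ∈ [-6/275, 13/110)
j=3 picked index 3: u0 ∈ [-31/275, 3/110)
j=4 picked index 4: u0 ∈ [-7/110, 21/275)
j=5 picked index 6: u0 ∈ [3/550, 51/275)
j=6 picked index 6: u0 ∈ [-47/550, 26/275)
j=7 picked index 7: u0 ∈ [1/275, 13/550)
j=8 picked index 8: u0 ∈ [-37/550, 29/550)
j=9 picked index 9: u0 ∈ [-21/550, 39/275)
j=10 picked index 9: u0 ∈ [-71/550, 14/275)
intersection: [3/550, 13/550)

3/550 13/550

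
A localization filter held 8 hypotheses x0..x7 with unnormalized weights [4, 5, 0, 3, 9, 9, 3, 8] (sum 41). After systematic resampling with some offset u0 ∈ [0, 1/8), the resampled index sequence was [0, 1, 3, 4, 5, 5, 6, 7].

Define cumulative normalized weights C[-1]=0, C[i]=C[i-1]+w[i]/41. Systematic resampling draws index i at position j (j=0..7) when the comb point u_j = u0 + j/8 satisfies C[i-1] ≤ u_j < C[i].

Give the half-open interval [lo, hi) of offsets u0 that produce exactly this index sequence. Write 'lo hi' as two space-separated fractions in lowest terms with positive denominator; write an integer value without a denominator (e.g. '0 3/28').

C = [4/41, 9/41, 9/41, 12/41, 21/41, 30/41, 33/41, 1]
j=0 picked index 0: u0 ∈ [0, 4/41)
j=1 picked index 1: u0 ∈ [-9/328, 31/328)
j=2 picked index 3: u0 ∈ [-5/164, 7/164)
j=3 picked index 4: u0 ∈ [-27/328, 45/328)
j=4 picked index 5: u0 ∈ [1/82, 19/82)
j=5 picked index 5: u0 ∈ [-37/328, 35/328)
j=6 picked index 6: u0 ∈ [-3/164, 9/164)
j=7 picked index 7: u0 ∈ [-23/328, 1/8)
intersection: [1/82, 7/164)

1/82 7/164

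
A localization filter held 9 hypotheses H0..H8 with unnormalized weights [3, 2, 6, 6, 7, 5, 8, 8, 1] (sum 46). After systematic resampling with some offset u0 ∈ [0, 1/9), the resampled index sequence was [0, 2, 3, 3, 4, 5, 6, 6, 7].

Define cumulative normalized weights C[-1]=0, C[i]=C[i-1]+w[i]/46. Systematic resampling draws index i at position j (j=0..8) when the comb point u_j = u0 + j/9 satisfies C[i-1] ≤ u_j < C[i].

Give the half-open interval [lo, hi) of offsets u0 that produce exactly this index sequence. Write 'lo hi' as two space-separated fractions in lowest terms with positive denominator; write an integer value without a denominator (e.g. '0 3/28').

C = [3/46, 5/46, 11/46, 17/46, 12/23, 29/46, 37/46, 45/46, 1]
j=0 picked index 0: u0 ∈ [0, 3/46)
j=1 picked index 2: u0 ∈ [-1/414, 53/414)
j=2 picked index 3: u0 ∈ [7/414, 61/414)
j=3 picked index 3: u0 ∈ [-13/138, 5/138)
j=4 picked index 4: u0 ∈ [-31/414, 16/207)
j=5 picked index 5: u0 ∈ [-7/207, 31/414)
j=6 picked index 6: u0 ∈ [-5/138, 19/138)
j=7 picked index 6: u0 ∈ [-61/414, 11/414)
j=8 picked index 7: u0 ∈ [-35/414, 37/414)
intersection: [7/414, 11/414)

7/414 11/414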